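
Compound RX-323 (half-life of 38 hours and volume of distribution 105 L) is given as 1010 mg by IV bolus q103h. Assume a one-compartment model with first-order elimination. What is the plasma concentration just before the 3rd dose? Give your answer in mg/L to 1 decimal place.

1.7 mg/L

f = (1/2)^(τ/t½) = (1/2)^(103/38) ≈ 0.1528.
C₀ = D/Vd = 1010/105 ≈ 9.619 mg/L.
Before the 3rd dose, 2 doses have been given. Superposition: Cmin = C₀·(f + f²).
≈ 9.619 × (0.1528 + 0.0233) ≈ 9.619 × 0.1761 ≈ 1.694 mg/L.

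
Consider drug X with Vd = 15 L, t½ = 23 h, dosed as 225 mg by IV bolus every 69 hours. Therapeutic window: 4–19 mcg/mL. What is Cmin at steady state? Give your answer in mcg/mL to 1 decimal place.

2.1 mcg/mL

τ = 69 h = 3 half-lives, so f = (1/2)^3 = 0.125.
Accumulation ratio R = 1/(1 − f) = 1/0.875 = 8/7.
Single-dose peak C₀ = D/Vd = 225/15 = 15 mcg/mL.
Steady-state peak Cmax,ss = C₀·R = 15 × 8/7 ≈ 17.143 mcg/mL.
Steady-state trough Cmin,ss = Cmax,ss·f ≈ 17.143 × 0.125 ≈ 2.143 mcg/mL.
Trough 2.1 mcg/mL vs MEC 4 mcg/mL: subtherapeutic.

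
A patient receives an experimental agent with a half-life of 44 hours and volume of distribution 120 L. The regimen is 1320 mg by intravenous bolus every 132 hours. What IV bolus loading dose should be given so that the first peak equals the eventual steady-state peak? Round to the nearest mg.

1509 mg

f = (1/2)^(132/44) ≈ 0.125000; accumulation ratio R = 1/(1−f) ≈ 1.14286.
Loading dose to hit Cmax,ss on first dose: D_load = D_maint·R ≈ 1320 × 1.14286 ≈ 1508.58 mg.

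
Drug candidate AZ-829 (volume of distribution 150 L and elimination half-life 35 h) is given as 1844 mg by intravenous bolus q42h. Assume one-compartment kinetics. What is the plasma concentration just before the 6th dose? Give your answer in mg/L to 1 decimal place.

9.3 mg/L

f = (1/2)^(τ/t½) = (1/2)^(42/35) ≈ 0.4353.
C₀ = D/Vd = 1844/150 ≈ 12.293 mg/L.
Before the 6th dose, 5 doses have been given. Superposition: Cmin = C₀·(f + f² + … + f^5).
≈ 12.293 × (0.4353 + 0.1895 + 0.0825 + 0.0359 + 0.0156) ≈ 12.293 × 0.7588 ≈ 9.328 mg/L.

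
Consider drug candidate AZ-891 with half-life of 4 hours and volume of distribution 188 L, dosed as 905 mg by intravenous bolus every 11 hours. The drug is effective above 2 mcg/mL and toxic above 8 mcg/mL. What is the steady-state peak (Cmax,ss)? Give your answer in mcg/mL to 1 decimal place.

5.7 mcg/mL

τ/t½ = 11/4 ≈ 2.75, so fraction remaining f = (1/2)^(11/4) ≈ 0.1487.
At steady state, accumulation factor R = 1/(1 − e^(−kτ)) ≈ 1.1747.
Each bolus raises the concentration by D/Vd = 905/188 ≈ 4.814 mcg/mL.
Steady-state peak Cmax,ss = C₀·R ≈ 4.814 × 1.1747 ≈ 5.655 mcg/mL.
Peak 5.7 mcg/mL vs MTC 8 mcg/mL: below toxic threshold.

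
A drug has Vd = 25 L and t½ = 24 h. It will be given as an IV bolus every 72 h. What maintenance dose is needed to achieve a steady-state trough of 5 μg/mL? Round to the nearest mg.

τ/t½ = 72/24 ≈ 3, so f = (1/2)^(72/24) ≈ 0.125000.
Cmin,ss = (D/Vd)·f/(1−f), so D = Cmin,ss·Vd·(1−f)/f.
D = 5 × 25 × (1−f)/f ≈ 5 × 25 × 7.00000 ≈ 875.00 mg.

875 mg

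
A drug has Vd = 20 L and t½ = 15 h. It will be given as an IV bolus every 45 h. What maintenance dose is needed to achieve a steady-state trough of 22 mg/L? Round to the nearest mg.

τ/t½ = 45/15 ≈ 3, so f = (1/2)^(45/15) ≈ 0.125000.
Cmin,ss = (D/Vd)·f/(1−f), so D = Cmin,ss·Vd·(1−f)/f.
D = 22 × 20 × (1−f)/f ≈ 22 × 20 × 7.00000 ≈ 3080.00 mg.

3080 mg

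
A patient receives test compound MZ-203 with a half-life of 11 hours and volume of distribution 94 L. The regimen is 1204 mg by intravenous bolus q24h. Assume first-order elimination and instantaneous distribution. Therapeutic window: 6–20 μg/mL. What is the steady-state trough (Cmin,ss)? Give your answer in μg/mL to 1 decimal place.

3.6 μg/mL

k = ln2/t½ = ln2/11 ≈ 0.063013 h⁻¹; fraction remaining f = e^(−kτ) = e^(−0.063013×24) ≈ 0.2204.
Accumulation ratio R = 1/(1 − f) ≈ 1/0.7796 ≈ 1.2827.
Each bolus raises the concentration by D/Vd = 1204/94 ≈ 12.809 μg/mL.
Steady-state peak Cmax,ss = C₀·R ≈ 12.809 × 1.2827 ≈ 16.430 μg/mL.
Steady-state trough Cmin,ss = Cmax,ss·f ≈ 16.430 × 0.2204 ≈ 3.621 μg/mL.
Trough 3.6 μg/mL vs MEC 6 μg/mL: subtherapeutic.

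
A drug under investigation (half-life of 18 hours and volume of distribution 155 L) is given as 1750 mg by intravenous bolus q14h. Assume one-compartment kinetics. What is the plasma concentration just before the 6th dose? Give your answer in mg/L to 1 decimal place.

14.7 mg/L

f = (1/2)^(τ/t½) = (1/2)^(14/18) ≈ 0.5833.
C₀ = D/Vd = 1750/155 ≈ 11.290 mg/L.
Before the 6th dose, 5 doses have been given. Superposition: Cmin = C₀·(f + f² + … + f^5).
≈ 11.290 × (0.5833 + 0.3402 + 0.1985 + 0.1158 + 0.0675) ≈ 11.290 × 1.3053 ≈ 14.737 mg/L.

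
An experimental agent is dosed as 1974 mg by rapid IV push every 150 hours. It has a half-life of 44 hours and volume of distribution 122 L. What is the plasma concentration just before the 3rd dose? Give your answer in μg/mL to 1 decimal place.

f = (1/2)^(τ/t½) = (1/2)^(150/44) ≈ 0.0941.
C₀ = D/Vd = 1974/122 ≈ 16.180 μg/mL.
Before the 3rd dose, 2 doses have been given. Superposition: Cmin = C₀·(f + f²).
≈ 16.180 × (0.0941 + 0.0089) ≈ 16.180 × 0.1030 ≈ 1.667 μg/mL.

1.7 μg/mL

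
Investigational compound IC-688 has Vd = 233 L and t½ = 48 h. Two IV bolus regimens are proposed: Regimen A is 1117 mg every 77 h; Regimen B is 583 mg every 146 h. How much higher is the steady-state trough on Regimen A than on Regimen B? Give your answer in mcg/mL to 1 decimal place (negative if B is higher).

Regimen A: f = (1/2)^(77/48) ≈ 0.3289; Cmin,ss = (1117/233)·f/(1−f) ≈ 2.349 mcg/mL.
Regimen B: f = (1/2)^(146/48) ≈ 0.1214; Cmin,ss = (583/233)·f/(1−f) ≈ 0.346 mcg/mL.
Difference ≈ 2.349 − 0.346 ≈ 2.003 mcg/mL.

2.0 mcg/mL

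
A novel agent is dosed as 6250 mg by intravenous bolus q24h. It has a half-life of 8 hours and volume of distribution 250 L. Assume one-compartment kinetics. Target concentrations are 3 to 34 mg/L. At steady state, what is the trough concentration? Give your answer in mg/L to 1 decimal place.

3.6 mg/L

τ = 24 h = 3 half-lives, so f = (1/2)^3 = 0.125.
At steady state, R = 1/(1 − 0.125) = 8/7.
Single-dose peak C₀ = D/Vd = 6250/250 = 25 mg/L.
Steady-state peak Cmax,ss = C₀·R = 25 × 8/7 ≈ 28.571 mg/L.
Steady-state trough Cmin,ss = Cmax,ss·f ≈ 28.571 × 0.125 ≈ 3.571 mg/L.
Trough 3.6 mg/L vs MEC 3 mg/L: adequate.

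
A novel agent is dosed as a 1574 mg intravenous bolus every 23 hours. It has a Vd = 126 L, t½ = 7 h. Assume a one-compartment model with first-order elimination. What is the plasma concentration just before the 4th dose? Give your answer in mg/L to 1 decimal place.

f = (1/2)^(τ/t½) = (1/2)^(23/7) ≈ 0.1025.
C₀ = D/Vd = 1574/126 ≈ 12.492 mg/L.
Before the 4th dose, 3 doses have been given. Superposition: Cmin = C₀·(f + f² + … + f^3).
≈ 12.492 × (0.1025 + 0.0105 + 0.0011) ≈ 12.492 × 0.1141 ≈ 1.425 mg/L.

1.4 mg/L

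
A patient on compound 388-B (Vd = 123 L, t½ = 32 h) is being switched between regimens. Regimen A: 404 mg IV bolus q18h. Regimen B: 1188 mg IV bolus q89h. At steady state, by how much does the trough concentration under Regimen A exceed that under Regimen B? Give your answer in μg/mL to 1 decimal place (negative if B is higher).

5.2 μg/mL

Regimen A: f = (1/2)^(18/32) ≈ 0.6771; Cmin,ss = (404/123)·f/(1−f) ≈ 6.887 μg/mL.
Regimen B: f = (1/2)^(89/32) ≈ 0.1455; Cmin,ss = (1188/123)·f/(1−f) ≈ 1.645 μg/mL.
Difference ≈ 6.887 − 1.645 ≈ 5.242 μg/mL.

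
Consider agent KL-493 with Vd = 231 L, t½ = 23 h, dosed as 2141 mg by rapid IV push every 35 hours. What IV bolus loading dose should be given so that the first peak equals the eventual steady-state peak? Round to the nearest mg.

3285 mg

f = (1/2)^(35/23) ≈ 0.348266; accumulation ratio R = 1/(1−f) ≈ 1.53437.
Loading dose to hit Cmax,ss on first dose: D_load = D_maint·R ≈ 2141 × 1.53437 ≈ 3285.09 mg.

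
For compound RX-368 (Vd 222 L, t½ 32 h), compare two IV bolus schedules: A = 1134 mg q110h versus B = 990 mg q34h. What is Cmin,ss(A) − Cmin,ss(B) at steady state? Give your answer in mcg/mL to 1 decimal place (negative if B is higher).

Regimen A: f = (1/2)^(110/32) ≈ 0.0923; Cmin,ss = (1134/222)·f/(1−f) ≈ 0.519 mcg/mL.
Regimen B: f = (1/2)^(34/32) ≈ 0.4788; Cmin,ss = (990/222)·f/(1−f) ≈ 4.097 mcg/mL.
Difference ≈ 0.519 − 4.097 ≈ -3.578 mcg/mL.

-3.6 mcg/mL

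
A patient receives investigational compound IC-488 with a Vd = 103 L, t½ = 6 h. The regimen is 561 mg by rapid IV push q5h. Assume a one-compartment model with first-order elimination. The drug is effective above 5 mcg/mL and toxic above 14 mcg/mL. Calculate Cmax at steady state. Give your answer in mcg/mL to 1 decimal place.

k = ln2/t½ = ln2/6 ≈ 0.115525 h⁻¹; fraction remaining f = e^(−kτ) = e^(−0.115525×5) ≈ 0.5612.
At steady state, accumulation factor R = 1/(1 − e^(−kτ)) ≈ 2.2789.
Each bolus raises the concentration by D/Vd = 561/103 ≈ 5.447 mcg/mL.
Steady-state peak Cmax,ss = C₀·R ≈ 5.447 × 2.2789 ≈ 12.413 mcg/mL.
Peak 12.4 mcg/mL vs MTC 14 mcg/mL: below toxic threshold.

12.4 mcg/mL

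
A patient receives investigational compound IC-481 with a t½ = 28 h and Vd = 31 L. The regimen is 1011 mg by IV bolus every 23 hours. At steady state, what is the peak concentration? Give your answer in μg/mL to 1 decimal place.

k = ln2/t½ = ln2/28 ≈ 0.024755 h⁻¹; fraction remaining f = e^(−kτ) = e^(−0.024755×23) ≈ 0.5659.
Accumulation ratio R = 1/(1 − f) ≈ 1/0.4341 ≈ 2.3036.
Each bolus raises the concentration by D/Vd = 1011/31 ≈ 32.613 μg/mL.
Steady-state peak Cmax,ss = C₀·R ≈ 32.613 × 2.3036 ≈ 75.127 μg/mL.

75.1 μg/mL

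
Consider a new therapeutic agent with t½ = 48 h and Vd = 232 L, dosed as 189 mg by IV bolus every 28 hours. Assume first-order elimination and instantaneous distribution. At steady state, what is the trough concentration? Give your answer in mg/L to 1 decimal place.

Over one 28-h interval, 28/48 ≈ 0.58333 half-lives elapse, leaving f ≈ 0.6674 of each dose.
Each bolus raises the concentration by D/Vd = 189/232 ≈ 0.815 mg/L.
Steady-state trough Cmin,ss = C₀·f/(1−f) ≈ 0.815 × 0.6674/0.3326 ≈ 1.635 mg/L.

1.6 mg/L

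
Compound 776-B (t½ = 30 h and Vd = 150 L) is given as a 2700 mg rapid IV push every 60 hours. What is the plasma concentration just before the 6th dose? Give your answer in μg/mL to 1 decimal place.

6.0 μg/mL

f = (1/2)^(τ/t½) = (1/2)^(60/30) ≈ 0.2500.
C₀ = D/Vd = 2700/150 ≈ 18.000 μg/mL.
Before the 6th dose, 5 doses have been given. Superposition: Cmin = C₀·(f + f² + … + f^5).
≈ 18.000 × (0.2500 + 0.0625 + 0.0156 + 0.0039 + 0.0010) ≈ 18.000 × 0.3330 ≈ 5.994 μg/mL.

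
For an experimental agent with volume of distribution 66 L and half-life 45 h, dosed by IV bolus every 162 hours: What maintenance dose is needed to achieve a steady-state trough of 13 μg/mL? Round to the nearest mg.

9546 mg

τ/t½ = 162/45 ≈ 3.6, so f = (1/2)^(162/45) ≈ 0.082469.
Cmin,ss = (D/Vd)·f/(1−f), so D = Cmin,ss·Vd·(1−f)/f.
D = 13 × 66 × (1−f)/f ≈ 13 × 66 × 11.12577 ≈ 9545.91 mg.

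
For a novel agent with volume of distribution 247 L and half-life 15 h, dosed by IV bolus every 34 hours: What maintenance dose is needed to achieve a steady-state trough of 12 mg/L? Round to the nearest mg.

τ/t½ = 34/15 ≈ 2.2667, so f = (1/2)^(34/15) ≈ 0.207809.
Cmin,ss = (D/Vd)·f/(1−f), so D = Cmin,ss·Vd·(1−f)/f.
D = 12 × 247 × (1−f)/f ≈ 12 × 247 × 3.81211 ≈ 11299.09 mg.

11299 mg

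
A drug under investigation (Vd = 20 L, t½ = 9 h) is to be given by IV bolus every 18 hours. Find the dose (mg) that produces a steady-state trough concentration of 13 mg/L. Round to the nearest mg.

780 mg

τ/t½ = 18/9 ≈ 2, so f = (1/2)^(18/9) ≈ 0.250000.
Cmin,ss = (D/Vd)·f/(1−f), so D = Cmin,ss·Vd·(1−f)/f.
D = 13 × 20 × (1−f)/f ≈ 13 × 20 × 3.00000 ≈ 780.00 mg.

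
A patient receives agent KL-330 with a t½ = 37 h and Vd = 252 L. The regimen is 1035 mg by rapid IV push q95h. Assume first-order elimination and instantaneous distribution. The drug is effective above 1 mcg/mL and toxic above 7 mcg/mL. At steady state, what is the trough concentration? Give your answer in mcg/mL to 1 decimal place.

τ/t½ = 95/37 ≈ 2.5676, so fraction remaining f = (1/2)^(95/37) ≈ 0.1687.
Accumulation ratio R = 1/(1 − f) ≈ 1/0.8313 ≈ 1.2029.
Single-dose peak C₀ = D/Vd = 1035/252 ≈ 4.107 mcg/mL.
Steady-state peak Cmax,ss = C₀·R ≈ 4.107 × 1.2029 ≈ 4.940 mcg/mL.
Steady-state trough Cmin,ss = Cmax,ss·f ≈ 4.940 × 0.1687 ≈ 0.833 mcg/mL.
Trough 0.8 mcg/mL vs MEC 1 mcg/mL: subtherapeutic.

0.8 mcg/mL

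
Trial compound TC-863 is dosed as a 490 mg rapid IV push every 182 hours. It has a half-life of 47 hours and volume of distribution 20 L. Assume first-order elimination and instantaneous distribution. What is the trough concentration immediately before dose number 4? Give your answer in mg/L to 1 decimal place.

f = (1/2)^(τ/t½) = (1/2)^(182/47) ≈ 0.0683.
C₀ = D/Vd = 490/20 ≈ 24.500 mg/L.
Before the 4th dose, 3 doses have been given. Superposition: Cmin = C₀·(f + f² + … + f^3).
≈ 24.500 × (0.0683 + 0.0047 + 0.0003) ≈ 24.500 × 0.0733 ≈ 1.796 mg/L.

1.8 mg/L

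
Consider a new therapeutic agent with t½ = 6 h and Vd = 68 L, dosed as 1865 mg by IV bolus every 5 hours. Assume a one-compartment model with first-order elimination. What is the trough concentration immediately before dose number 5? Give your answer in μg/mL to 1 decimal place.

31.6 μg/mL

f = (1/2)^(τ/t½) = (1/2)^(5/6) ≈ 0.5612.
C₀ = D/Vd = 1865/68 ≈ 27.426 μg/mL.
Before the 5th dose, 4 doses have been given. Superposition: Cmin = C₀·(f + f² + … + f^4).
≈ 27.426 × (0.5612 + 0.3149 + 0.1767 + 0.0992) ≈ 27.426 × 1.1520 ≈ 31.595 μg/mL.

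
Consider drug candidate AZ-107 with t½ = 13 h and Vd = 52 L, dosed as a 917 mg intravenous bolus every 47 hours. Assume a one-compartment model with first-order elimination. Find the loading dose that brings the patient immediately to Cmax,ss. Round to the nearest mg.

f = (1/2)^(47/13) ≈ 0.081594; accumulation ratio R = 1/(1−f) ≈ 1.08884.
Loading dose to hit Cmax,ss on first dose: D_load = D_maint·R ≈ 917 × 1.08884 ≈ 998.47 mg.

998 mg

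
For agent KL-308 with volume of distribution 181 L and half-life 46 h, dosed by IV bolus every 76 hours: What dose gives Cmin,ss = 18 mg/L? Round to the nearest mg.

τ/t½ = 76/46 ≈ 1.6522, so f = (1/2)^(76/46) ≈ 0.318160.
Cmin,ss = (D/Vd)·f/(1−f), so D = Cmin,ss·Vd·(1−f)/f.
D = 18 × 181 × (1−f)/f ≈ 18 × 181 × 2.14307 ≈ 6982.12 mg.

6982 mg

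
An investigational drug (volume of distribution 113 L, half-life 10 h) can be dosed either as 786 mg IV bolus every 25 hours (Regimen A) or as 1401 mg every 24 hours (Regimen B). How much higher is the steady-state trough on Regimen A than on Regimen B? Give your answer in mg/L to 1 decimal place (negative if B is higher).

-1.4 mg/L

Regimen A: f = (1/2)^(25/10) ≈ 0.1768; Cmin,ss = (786/113)·f/(1−f) ≈ 1.494 mg/L.
Regimen B: f = (1/2)^(24/10) ≈ 0.1895; Cmin,ss = (1401/113)·f/(1−f) ≈ 2.899 mg/L.
Difference ≈ 1.494 − 2.899 ≈ -1.405 mg/L.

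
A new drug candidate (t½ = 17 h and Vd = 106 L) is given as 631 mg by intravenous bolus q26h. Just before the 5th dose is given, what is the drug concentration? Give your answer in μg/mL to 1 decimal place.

f = (1/2)^(τ/t½) = (1/2)^(26/17) ≈ 0.3464.
C₀ = D/Vd = 631/106 ≈ 5.953 μg/mL.
Before the 5th dose, 4 doses have been given. Superposition: Cmin = C₀·(f + f² + … + f^4).
≈ 5.953 × (0.3464 + 0.1200 + 0.0416 + 0.0144) ≈ 5.953 × 0.5224 ≈ 3.110 μg/mL.

3.1 μg/mL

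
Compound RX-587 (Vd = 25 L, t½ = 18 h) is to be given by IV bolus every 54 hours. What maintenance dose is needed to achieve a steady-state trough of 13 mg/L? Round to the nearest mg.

τ/t½ = 54/18 ≈ 3, so f = (1/2)^(54/18) ≈ 0.125000.
Cmin,ss = (D/Vd)·f/(1−f), so D = Cmin,ss·Vd·(1−f)/f.
D = 13 × 25 × (1−f)/f ≈ 13 × 25 × 7.00000 ≈ 2275.00 mg.

2275 mg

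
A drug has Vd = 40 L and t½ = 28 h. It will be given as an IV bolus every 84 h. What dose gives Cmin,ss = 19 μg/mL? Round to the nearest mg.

τ/t½ = 84/28 ≈ 3, so f = (1/2)^(84/28) ≈ 0.125000.
Cmin,ss = (D/Vd)·f/(1−f), so D = Cmin,ss·Vd·(1−f)/f.
D = 19 × 40 × (1−f)/f ≈ 19 × 40 × 7.00000 ≈ 5320.00 mg.

5320 mg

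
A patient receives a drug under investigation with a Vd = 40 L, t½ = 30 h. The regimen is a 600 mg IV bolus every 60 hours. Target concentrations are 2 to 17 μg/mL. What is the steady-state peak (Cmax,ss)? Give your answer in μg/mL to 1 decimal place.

The dosing interval is 2 half-lives, so f = 2^(−2) = 0.25.
Accumulation ratio R = 1/(1 − f) = 1/0.75 = 4/3.
Single-dose peak C₀ = D/Vd = 600/40 = 15 μg/mL.
Steady-state peak Cmax,ss = C₀·R = 15 × 4/3 ≈ 20.000 μg/mL.
Peak 20.0 μg/mL vs MTC 17 μg/mL: exceeds toxic threshold.

20.0 μg/mL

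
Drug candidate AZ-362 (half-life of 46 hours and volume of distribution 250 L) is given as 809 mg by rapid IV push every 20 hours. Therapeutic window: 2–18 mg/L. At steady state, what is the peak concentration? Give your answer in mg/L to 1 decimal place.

12.4 mg/L

τ/t½ = 20/46 ≈ 0.43478, so fraction remaining f = (1/2)^(20/46) ≈ 0.7398.
At steady state, accumulation factor R = 1/(1 − e^(−kτ)) ≈ 3.8432.
Each bolus raises the concentration by D/Vd = 809/250 ≈ 3.236 mg/L.
Steady-state peak Cmax,ss = C₀·R ≈ 3.236 × 3.8432 ≈ 12.437 mg/L.
Peak 12.4 mg/L vs MTC 18 mg/L: below toxic threshold.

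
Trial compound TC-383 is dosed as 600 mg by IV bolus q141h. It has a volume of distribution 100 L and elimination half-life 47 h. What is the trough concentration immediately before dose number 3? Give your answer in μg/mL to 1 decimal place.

f = (1/2)^(τ/t½) = (1/2)^(141/47) ≈ 0.1250.
C₀ = D/Vd = 600/100 ≈ 6.000 μg/mL.
Before the 3rd dose, 2 doses have been given. Superposition: Cmin = C₀·(f + f²).
≈ 6.000 × (0.1250 + 0.0156) ≈ 6.000 × 0.1406 ≈ 0.844 μg/mL.

0.8 μg/mL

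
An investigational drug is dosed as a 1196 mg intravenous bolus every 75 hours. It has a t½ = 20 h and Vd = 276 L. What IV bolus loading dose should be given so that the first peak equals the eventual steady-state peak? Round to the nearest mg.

1292 mg

f = (1/2)^(75/20) ≈ 0.074325; accumulation ratio R = 1/(1−f) ≈ 1.08029.
Loading dose to hit Cmax,ss on first dose: D_load = D_maint·R ≈ 1196 × 1.08029 ≈ 1292.03 mg.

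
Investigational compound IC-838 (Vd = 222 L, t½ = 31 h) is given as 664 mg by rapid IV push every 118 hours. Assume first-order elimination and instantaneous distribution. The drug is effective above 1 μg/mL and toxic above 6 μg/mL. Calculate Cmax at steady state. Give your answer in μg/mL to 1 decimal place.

Over one 118-h interval, 118/31 ≈ 3.8065 half-lives elapse, leaving f ≈ 0.0715 of each dose.
At steady state, accumulation factor R = 1/(1 − e^(−kτ)) ≈ 1.0770.
Single-dose peak C₀ = D/Vd = 664/222 ≈ 2.991 μg/mL.
Cmax,ss = C₀/(1 − f) ≈ 2.991/0.9285 ≈ 3.221 μg/mL.
Peak 3.2 μg/mL vs MTC 6 μg/mL: below toxic threshold.

3.2 μg/mL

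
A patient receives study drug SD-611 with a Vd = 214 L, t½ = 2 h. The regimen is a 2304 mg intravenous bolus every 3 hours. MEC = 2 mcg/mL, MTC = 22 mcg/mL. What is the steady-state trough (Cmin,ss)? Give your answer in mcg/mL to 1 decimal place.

5.9 mcg/mL

Over one 3-h interval, 3/2 ≈ 1.5 half-lives elapse, leaving f ≈ 0.3536 of each dose.
Single-dose peak C₀ = D/Vd = 2304/214 ≈ 10.766 mcg/mL.
Steady-state trough Cmin,ss = C₀·f/(1−f) ≈ 10.766 × 0.3536/0.6464 ≈ 5.889 mcg/mL.
Trough 5.9 mcg/mL vs MEC 2 mcg/mL: adequate.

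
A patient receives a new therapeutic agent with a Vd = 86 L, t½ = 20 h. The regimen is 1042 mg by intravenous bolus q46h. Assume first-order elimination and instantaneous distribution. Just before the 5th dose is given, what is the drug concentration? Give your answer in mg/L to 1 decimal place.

3.1 mg/L

f = (1/2)^(τ/t½) = (1/2)^(46/20) ≈ 0.2031.
C₀ = D/Vd = 1042/86 ≈ 12.116 mg/L.
Before the 5th dose, 4 doses have been given. Superposition: Cmin = C₀·(f + f² + … + f^4).
≈ 12.116 × (0.2031 + 0.0412 + 0.0084 + 0.0017) ≈ 12.116 × 0.2544 ≈ 3.082 mg/L.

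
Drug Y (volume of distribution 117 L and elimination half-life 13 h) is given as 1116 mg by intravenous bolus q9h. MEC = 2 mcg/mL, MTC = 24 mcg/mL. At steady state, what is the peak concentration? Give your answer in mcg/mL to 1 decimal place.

25.0 mcg/mL

Over one 9-h interval, 9/13 ≈ 0.69231 half-lives elapse, leaving f ≈ 0.6189 of each dose.
At steady state, accumulation factor R = 1/(1 − e^(−kτ)) ≈ 2.6240.
Each bolus raises the concentration by D/Vd = 1116/117 ≈ 9.538 mcg/mL.
Steady-state peak Cmax,ss = C₀·R ≈ 9.538 × 2.6240 ≈ 25.028 mcg/mL.
Peak 25.0 mcg/mL vs MTC 24 mcg/mL: exceeds toxic threshold.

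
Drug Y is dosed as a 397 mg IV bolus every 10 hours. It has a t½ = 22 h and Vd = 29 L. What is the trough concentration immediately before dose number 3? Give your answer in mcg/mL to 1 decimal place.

17.3 mcg/mL

f = (1/2)^(τ/t½) = (1/2)^(10/22) ≈ 0.7297.
C₀ = D/Vd = 397/29 ≈ 13.690 mcg/mL.
Before the 3rd dose, 2 doses have been given. Superposition: Cmin = C₀·(f + f²).
≈ 13.690 × (0.7297 + 0.5325) ≈ 13.690 × 1.2622 ≈ 17.280 mcg/mL.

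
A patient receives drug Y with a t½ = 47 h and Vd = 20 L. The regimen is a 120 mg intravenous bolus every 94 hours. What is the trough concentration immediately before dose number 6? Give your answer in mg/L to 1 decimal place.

2.0 mg/L

f = (1/2)^(τ/t½) = (1/2)^(94/47) ≈ 0.2500.
C₀ = D/Vd = 120/20 ≈ 6.000 mg/L.
Before the 6th dose, 5 doses have been given. Superposition: Cmin = C₀·(f + f² + … + f^5).
≈ 6.000 × (0.2500 + 0.0625 + 0.0156 + 0.0039 + 0.0010) ≈ 6.000 × 0.3330 ≈ 1.998 mg/L.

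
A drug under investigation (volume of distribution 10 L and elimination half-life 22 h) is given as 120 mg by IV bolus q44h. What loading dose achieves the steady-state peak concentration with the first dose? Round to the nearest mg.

160 mg

f = (1/2)^(44/22) ≈ 0.250000; accumulation ratio R = 1/(1−f) ≈ 1.33333.
Loading dose to hit Cmax,ss on first dose: D_load = D_maint·R ≈ 120 × 1.33333 ≈ 160.00 mg.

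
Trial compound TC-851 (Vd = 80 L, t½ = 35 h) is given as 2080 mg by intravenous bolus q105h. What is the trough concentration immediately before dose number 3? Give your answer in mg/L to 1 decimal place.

3.7 mg/L

f = (1/2)^(τ/t½) = (1/2)^(105/35) ≈ 0.1250.
C₀ = D/Vd = 2080/80 ≈ 26.000 mg/L.
Before the 3rd dose, 2 doses have been given. Superposition: Cmin = C₀·(f + f²).
≈ 26.000 × (0.1250 + 0.0156) ≈ 26.000 × 0.1406 ≈ 3.656 mg/L.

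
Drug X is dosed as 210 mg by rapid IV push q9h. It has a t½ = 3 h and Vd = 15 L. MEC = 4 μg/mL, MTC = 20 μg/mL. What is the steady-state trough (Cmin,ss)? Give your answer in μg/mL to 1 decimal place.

The dosing interval is 3 half-lives, so f = 2^(−3) = 0.125.
Accumulation ratio R = 1/(1 − f) = 1/0.875 = 8/7.
Single-dose peak C₀ = D/Vd = 210/15 = 14 μg/mL.
Steady-state peak Cmax,ss = C₀·R = 14 × 8/7 ≈ 16.000 μg/mL.
Steady-state trough Cmin,ss = Cmax,ss·f ≈ 16.000 × 0.125 ≈ 2.000 μg/mL.
Trough 2.0 μg/mL vs MEC 4 μg/mL: subtherapeutic.

2.0 μg/mL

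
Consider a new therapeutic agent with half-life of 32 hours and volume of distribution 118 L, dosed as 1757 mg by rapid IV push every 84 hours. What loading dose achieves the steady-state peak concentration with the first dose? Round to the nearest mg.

f = (1/2)^(84/32) ≈ 0.162105; accumulation ratio R = 1/(1−f) ≈ 1.19347.
Loading dose to hit Cmax,ss on first dose: D_load = D_maint·R ≈ 1757 × 1.19347 ≈ 2096.93 mg.

2097 mg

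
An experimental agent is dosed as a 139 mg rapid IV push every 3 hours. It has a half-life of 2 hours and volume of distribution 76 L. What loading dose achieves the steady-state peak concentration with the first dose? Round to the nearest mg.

f = (1/2)^(3/2) ≈ 0.353553; accumulation ratio R = 1/(1−f) ≈ 1.54692.
Loading dose to hit Cmax,ss on first dose: D_load = D_maint·R ≈ 139 × 1.54692 ≈ 215.02 mg.

215 mg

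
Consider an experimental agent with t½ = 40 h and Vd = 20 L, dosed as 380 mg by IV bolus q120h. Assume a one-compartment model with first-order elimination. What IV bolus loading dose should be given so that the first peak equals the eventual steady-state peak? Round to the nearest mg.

f = (1/2)^(120/40) ≈ 0.125000; accumulation ratio R = 1/(1−f) ≈ 1.14286.
Loading dose to hit Cmax,ss on first dose: D_load = D_maint·R ≈ 380 × 1.14286 ≈ 434.29 mg.

434 mg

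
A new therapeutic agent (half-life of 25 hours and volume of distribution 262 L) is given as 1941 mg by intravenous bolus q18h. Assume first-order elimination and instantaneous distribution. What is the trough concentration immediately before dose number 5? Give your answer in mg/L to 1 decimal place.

9.9 mg/L

f = (1/2)^(τ/t½) = (1/2)^(18/25) ≈ 0.6071.
C₀ = D/Vd = 1941/262 ≈ 7.408 mg/L.
Before the 5th dose, 4 doses have been given. Superposition: Cmin = C₀·(f + f² + … + f^4).
≈ 7.408 × (0.6071 + 0.3686 + 0.2238 + 0.1358) ≈ 7.408 × 1.3353 ≈ 9.892 mg/L.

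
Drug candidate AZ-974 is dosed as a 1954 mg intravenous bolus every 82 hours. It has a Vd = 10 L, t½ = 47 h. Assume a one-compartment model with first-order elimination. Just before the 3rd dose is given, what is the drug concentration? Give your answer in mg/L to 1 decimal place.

75.7 mg/L

f = (1/2)^(τ/t½) = (1/2)^(82/47) ≈ 0.2984.
C₀ = D/Vd = 1954/10 ≈ 195.400 mg/L.
Before the 3rd dose, 2 doses have been given. Superposition: Cmin = C₀·(f + f²).
≈ 195.400 × (0.2984 + 0.0890) ≈ 195.400 × 0.3874 ≈ 75.698 mg/L.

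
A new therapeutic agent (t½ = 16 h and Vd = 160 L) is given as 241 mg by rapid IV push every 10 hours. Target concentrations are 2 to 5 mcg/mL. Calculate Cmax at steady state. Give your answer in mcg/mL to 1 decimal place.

4.3 mcg/mL

Over one 10-h interval, 10/16 ≈ 0.625 half-lives elapse, leaving f ≈ 0.6484 of each dose.
At steady state, accumulation factor R = 1/(1 − e^(−kτ)) ≈ 2.8441.
Each bolus raises the concentration by D/Vd = 241/160 ≈ 1.506 mcg/mL.
Steady-state peak Cmax,ss = C₀·R ≈ 1.506 × 2.8441 ≈ 4.283 mcg/mL.
Peak 4.3 mcg/mL vs MTC 5 mcg/mL: below toxic threshold.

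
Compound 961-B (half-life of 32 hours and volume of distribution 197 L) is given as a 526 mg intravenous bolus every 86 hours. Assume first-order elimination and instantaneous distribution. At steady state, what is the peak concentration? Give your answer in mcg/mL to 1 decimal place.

3.2 mcg/mL

k = ln2/t½ = ln2/32 ≈ 0.021661 h⁻¹; fraction remaining f = e^(−kτ) = e^(−0.021661×86) ≈ 0.1552.
Accumulation ratio R = 1/(1 − f) ≈ 1/0.8448 ≈ 1.1837.
Single-dose peak C₀ = D/Vd = 526/197 ≈ 2.670 mcg/mL.
Steady-state peak Cmax,ss = C₀·R ≈ 2.670 × 1.1837 ≈ 3.160 mcg/mL.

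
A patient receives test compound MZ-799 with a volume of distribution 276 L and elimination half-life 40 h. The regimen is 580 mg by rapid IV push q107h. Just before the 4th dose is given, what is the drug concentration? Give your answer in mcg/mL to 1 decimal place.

0.4 mcg/mL

f = (1/2)^(τ/t½) = (1/2)^(107/40) ≈ 0.1566.
C₀ = D/Vd = 580/276 ≈ 2.101 mcg/mL.
Before the 4th dose, 3 doses have been given. Superposition: Cmin = C₀·(f + f² + … + f^3).
≈ 2.101 × (0.1566 + 0.0245 + 0.0038) ≈ 2.101 × 0.1849 ≈ 0.388 mcg/mL.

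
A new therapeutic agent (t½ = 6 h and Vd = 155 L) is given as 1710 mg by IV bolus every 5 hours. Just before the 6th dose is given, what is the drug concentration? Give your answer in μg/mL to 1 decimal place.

f = (1/2)^(τ/t½) = (1/2)^(5/6) ≈ 0.5612.
C₀ = D/Vd = 1710/155 ≈ 11.032 μg/mL.
Before the 6th dose, 5 doses have been given. Superposition: Cmin = C₀·(f + f² + … + f^5).
≈ 11.032 × (0.5612 + 0.3149 + 0.1767 + 0.0992 + 0.0557) ≈ 11.032 × 1.2077 ≈ 13.323 μg/mL.

13.3 μg/mL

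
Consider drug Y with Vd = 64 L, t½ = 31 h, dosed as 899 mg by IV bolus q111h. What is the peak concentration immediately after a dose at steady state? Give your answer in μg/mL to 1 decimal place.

τ/t½ = 111/31 ≈ 3.5806, so fraction remaining f = (1/2)^(111/31) ≈ 0.0836.
At steady state, accumulation factor R = 1/(1 − e^(−kτ)) ≈ 1.0912.
Each bolus raises the concentration by D/Vd = 899/64 ≈ 14.047 μg/mL.
Cmax,ss = C₀/(1 − f) ≈ 14.047/0.9164 ≈ 15.328 μg/mL.

15.3 μg/mL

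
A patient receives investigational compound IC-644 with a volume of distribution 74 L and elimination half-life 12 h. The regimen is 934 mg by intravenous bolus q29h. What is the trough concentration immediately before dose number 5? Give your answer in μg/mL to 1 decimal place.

2.9 μg/mL

f = (1/2)^(τ/t½) = (1/2)^(29/12) ≈ 0.1873.
C₀ = D/Vd = 934/74 ≈ 12.622 μg/mL.
Before the 5th dose, 4 doses have been given. Superposition: Cmin = C₀·(f + f² + … + f^4).
≈ 12.622 × (0.1873 + 0.0351 + 0.0066 + 0.0012) ≈ 12.622 × 0.2302 ≈ 2.906 μg/mL.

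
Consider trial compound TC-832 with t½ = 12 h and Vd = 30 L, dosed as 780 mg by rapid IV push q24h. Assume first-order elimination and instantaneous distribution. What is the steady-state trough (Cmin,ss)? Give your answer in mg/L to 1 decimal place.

8.7 mg/L

The dosing interval is 2 half-lives, so f = 2^(−2) = 0.25.
At steady state, R = 1/(1 − 0.25) = 4/3.
Single-dose peak C₀ = D/Vd = 780/30 = 26 mg/L.
Steady-state peak Cmax,ss = C₀·R = 26 × 4/3 ≈ 34.667 mg/L.
Steady-state trough Cmin,ss = Cmax,ss·f ≈ 34.667 × 0.25 ≈ 8.667 mg/L.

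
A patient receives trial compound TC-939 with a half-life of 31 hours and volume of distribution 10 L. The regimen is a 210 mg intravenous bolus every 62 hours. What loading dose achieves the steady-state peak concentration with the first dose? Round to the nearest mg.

f = (1/2)^(62/31) ≈ 0.250000; accumulation ratio R = 1/(1−f) ≈ 1.33333.
Loading dose to hit Cmax,ss on first dose: D_load = D_maint·R ≈ 210 × 1.33333 ≈ 280.00 mg.

280 mg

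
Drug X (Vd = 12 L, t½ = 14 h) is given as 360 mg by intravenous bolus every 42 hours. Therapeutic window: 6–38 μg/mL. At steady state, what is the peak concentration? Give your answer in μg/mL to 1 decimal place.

The dosing interval is 3 half-lives, so f = 2^(−3) = 0.125.
Accumulation ratio R = 1/(1 − f) = 1/0.875 = 8/7.
Single-dose peak C₀ = D/Vd = 360/12 = 30 μg/mL.
Steady-state peak Cmax,ss = C₀·R = 30 × 8/7 ≈ 34.286 μg/mL.
Peak 34.3 μg/mL vs MTC 38 μg/mL: below toxic threshold.

34.3 μg/mL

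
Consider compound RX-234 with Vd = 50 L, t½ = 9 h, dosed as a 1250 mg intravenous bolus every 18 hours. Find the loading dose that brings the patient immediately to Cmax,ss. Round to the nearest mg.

f = (1/2)^(18/9) ≈ 0.250000; accumulation ratio R = 1/(1−f) ≈ 1.33333.
Loading dose to hit Cmax,ss on first dose: D_load = D_maint·R ≈ 1250 × 1.33333 ≈ 1666.66 mg.

1667 mg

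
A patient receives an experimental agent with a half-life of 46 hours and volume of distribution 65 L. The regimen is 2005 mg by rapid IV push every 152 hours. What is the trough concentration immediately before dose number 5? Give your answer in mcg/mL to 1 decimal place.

3.5 mcg/mL

f = (1/2)^(τ/t½) = (1/2)^(152/46) ≈ 0.1012.
C₀ = D/Vd = 2005/65 ≈ 30.846 mcg/mL.
Before the 5th dose, 4 doses have been given. Superposition: Cmin = C₀·(f + f² + … + f^4).
≈ 30.846 × (0.1012 + 0.0102 + 0.0010 + 0.0001) ≈ 30.846 × 0.1125 ≈ 3.470 mcg/mL.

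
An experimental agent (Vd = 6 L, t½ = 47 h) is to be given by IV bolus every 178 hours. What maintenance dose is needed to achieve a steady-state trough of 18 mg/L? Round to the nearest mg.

1383 mg

τ/t½ = 178/47 ≈ 3.7872, so f = (1/2)^(178/47) ≈ 0.072432.
Cmin,ss = (D/Vd)·f/(1−f), so D = Cmin,ss·Vd·(1−f)/f.
D = 18 × 6 × (1−f)/f ≈ 18 × 6 × 12.80605 ≈ 1383.05 mg.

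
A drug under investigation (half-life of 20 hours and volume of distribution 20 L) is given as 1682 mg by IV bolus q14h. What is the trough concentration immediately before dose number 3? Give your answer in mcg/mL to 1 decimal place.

f = (1/2)^(τ/t½) = (1/2)^(14/20) ≈ 0.6156.
C₀ = D/Vd = 1682/20 ≈ 84.100 mcg/mL.
Before the 3rd dose, 2 doses have been given. Superposition: Cmin = C₀·(f + f²).
≈ 84.100 × (0.6156 + 0.3790) ≈ 84.100 × 0.9946 ≈ 83.646 mcg/mL.

83.6 mcg/mL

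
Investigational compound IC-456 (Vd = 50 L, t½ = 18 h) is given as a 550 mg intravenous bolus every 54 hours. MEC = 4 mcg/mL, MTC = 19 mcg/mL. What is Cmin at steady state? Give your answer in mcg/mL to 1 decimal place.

1.6 mcg/mL

The dosing interval is 3 half-lives, so f = 2^(−3) = 0.125.
At steady state, R = 1/(1 − 0.125) = 8/7.
Single-dose peak C₀ = D/Vd = 550/50 = 11 mcg/mL.
Steady-state peak Cmax,ss = C₀·R = 11 × 8/7 ≈ 12.571 mcg/mL.
Steady-state trough Cmin,ss = Cmax,ss·f ≈ 12.571 × 0.125 ≈ 1.571 mcg/mL.
Trough 1.6 mcg/mL vs MEC 4 mcg/mL: subtherapeutic.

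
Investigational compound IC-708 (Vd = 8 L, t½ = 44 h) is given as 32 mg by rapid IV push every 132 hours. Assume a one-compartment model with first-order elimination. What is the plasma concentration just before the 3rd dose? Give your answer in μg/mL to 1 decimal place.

f = (1/2)^(τ/t½) = (1/2)^(132/44) ≈ 0.1250.
C₀ = D/Vd = 32/8 ≈ 4.000 μg/mL.
Before the 3rd dose, 2 doses have been given. Superposition: Cmin = C₀·(f + f²).
≈ 4.000 × (0.1250 + 0.0156) ≈ 4.000 × 0.1406 ≈ 0.562 μg/mL.

0.6 μg/mL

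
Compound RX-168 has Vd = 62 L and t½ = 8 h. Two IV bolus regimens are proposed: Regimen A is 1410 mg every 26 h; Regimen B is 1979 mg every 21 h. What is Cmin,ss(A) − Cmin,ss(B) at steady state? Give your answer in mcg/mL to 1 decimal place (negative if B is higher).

-3.5 mcg/mL

Regimen A: f = (1/2)^(26/8) ≈ 0.1051; Cmin,ss = (1410/62)·f/(1−f) ≈ 2.671 mcg/mL.
Regimen B: f = (1/2)^(21/8) ≈ 0.1621; Cmin,ss = (1979/62)·f/(1−f) ≈ 6.175 mcg/mL.
Difference ≈ 2.671 − 6.175 ≈ -3.504 mcg/mL.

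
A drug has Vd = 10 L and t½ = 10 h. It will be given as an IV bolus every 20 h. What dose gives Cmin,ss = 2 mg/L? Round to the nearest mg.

τ/t½ = 20/10 ≈ 2, so f = (1/2)^(20/10) ≈ 0.250000.
Cmin,ss = (D/Vd)·f/(1−f), so D = Cmin,ss·Vd·(1−f)/f.
D = 2 × 10 × (1−f)/f ≈ 2 × 10 × 3.00000 ≈ 60.00 mg.

60 mg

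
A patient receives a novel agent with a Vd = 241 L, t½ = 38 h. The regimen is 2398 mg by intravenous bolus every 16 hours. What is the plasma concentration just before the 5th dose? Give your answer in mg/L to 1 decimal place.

f = (1/2)^(τ/t½) = (1/2)^(16/38) ≈ 0.7469.
C₀ = D/Vd = 2398/241 ≈ 9.950 mg/L.
Before the 5th dose, 4 doses have been given. Superposition: Cmin = C₀·(f + f² + … + f^4).
≈ 9.950 × (0.7469 + 0.5579 + 0.4167 + 0.3112) ≈ 9.950 × 2.0327 ≈ 20.225 mg/L.

20.2 mg/L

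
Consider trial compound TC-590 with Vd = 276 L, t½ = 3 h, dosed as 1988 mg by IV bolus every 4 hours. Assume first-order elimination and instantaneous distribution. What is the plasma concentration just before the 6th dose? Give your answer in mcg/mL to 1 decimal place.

f = (1/2)^(τ/t½) = (1/2)^(4/3) ≈ 0.3969.
C₀ = D/Vd = 1988/276 ≈ 7.203 mcg/mL.
Before the 6th dose, 5 doses have been given. Superposition: Cmin = C₀·(f + f² + … + f^5).
≈ 7.203 × (0.3969 + 0.1575 + 0.0625 + 0.0248 + 0.0098) ≈ 7.203 × 0.6515 ≈ 4.693 mcg/mL.

4.7 mcg/mL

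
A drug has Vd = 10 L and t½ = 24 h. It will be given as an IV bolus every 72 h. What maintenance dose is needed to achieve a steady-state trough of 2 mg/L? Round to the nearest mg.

140 mg

τ/t½ = 72/24 ≈ 3, so f = (1/2)^(72/24) ≈ 0.125000.
Cmin,ss = (D/Vd)·f/(1−f), so D = Cmin,ss·Vd·(1−f)/f.
D = 2 × 10 × (1−f)/f ≈ 2 × 10 × 7.00000 ≈ 140.00 mg.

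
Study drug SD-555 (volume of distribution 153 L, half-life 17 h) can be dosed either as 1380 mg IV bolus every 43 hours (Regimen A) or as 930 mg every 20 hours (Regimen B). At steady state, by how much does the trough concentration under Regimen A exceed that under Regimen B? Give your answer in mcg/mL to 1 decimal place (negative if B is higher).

Regimen A: f = (1/2)^(43/17) ≈ 0.1732; Cmin,ss = (1380/153)·f/(1−f) ≈ 1.889 mcg/mL.
Regimen B: f = (1/2)^(20/17) ≈ 0.4424; Cmin,ss = (930/153)·f/(1−f) ≈ 4.823 mcg/mL.
Difference ≈ 1.889 − 4.823 ≈ -2.934 mcg/mL.

-2.9 mcg/mL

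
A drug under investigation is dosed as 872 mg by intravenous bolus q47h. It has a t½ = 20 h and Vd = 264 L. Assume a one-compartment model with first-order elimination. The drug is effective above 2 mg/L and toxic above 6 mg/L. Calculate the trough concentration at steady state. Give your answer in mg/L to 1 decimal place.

Over one 47-h interval, 47/20 ≈ 2.35 half-lives elapse, leaving f ≈ 0.1961 of each dose.
Accumulation ratio R = 1/(1 − f) ≈ 1/0.8039 ≈ 1.2439.
Single-dose peak C₀ = D/Vd = 872/264 ≈ 3.303 mg/L.
Cmax,ss = C₀/(1 − f) ≈ 3.303/0.8039 ≈ 4.109 mg/L.
One interval later, Cmin,ss = Cmax,ss·e^(−kτ) ≈ 4.109 × 0.1961 ≈ 0.806 mg/L.
Trough 0.8 mg/L vs MEC 2 mg/L: subtherapeutic.

0.8 mg/L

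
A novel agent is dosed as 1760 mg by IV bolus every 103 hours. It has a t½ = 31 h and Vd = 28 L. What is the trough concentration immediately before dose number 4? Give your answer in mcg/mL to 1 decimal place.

7.0 mcg/mL

f = (1/2)^(τ/t½) = (1/2)^(103/31) ≈ 0.1000.
C₀ = D/Vd = 1760/28 ≈ 62.857 mcg/mL.
Before the 4th dose, 3 doses have been given. Superposition: Cmin = C₀·(f + f² + … + f^3).
≈ 62.857 × (0.1000 + 0.0100 + 0.0010) ≈ 62.857 × 0.1110 ≈ 6.977 mcg/mL.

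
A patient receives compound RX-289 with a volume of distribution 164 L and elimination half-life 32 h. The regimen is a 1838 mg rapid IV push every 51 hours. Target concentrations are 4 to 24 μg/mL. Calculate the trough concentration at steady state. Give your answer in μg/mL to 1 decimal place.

k = ln2/t½ = ln2/32 ≈ 0.021661 h⁻¹; fraction remaining f = e^(−kτ) = e^(−0.021661×51) ≈ 0.3313.
Accumulation ratio R = 1/(1 − f) ≈ 1/0.6687 ≈ 1.4954.
Each bolus raises the concentration by D/Vd = 1838/164 ≈ 11.207 μg/mL.
Steady-state peak Cmax,ss = C₀·R ≈ 11.207 × 1.4954 ≈ 16.759 μg/mL.
One interval later, Cmin,ss = Cmax,ss·e^(−kτ) ≈ 16.759 × 0.3313 ≈ 5.552 μg/mL.
Trough 5.6 μg/mL vs MEC 4 μg/mL: adequate.

5.6 μg/mL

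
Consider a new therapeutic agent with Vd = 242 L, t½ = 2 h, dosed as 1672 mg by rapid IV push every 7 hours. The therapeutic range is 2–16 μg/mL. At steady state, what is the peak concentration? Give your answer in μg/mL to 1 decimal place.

7.6 μg/mL

Over one 7-h interval, 7/2 ≈ 3.5 half-lives elapse, leaving f ≈ 0.0884 of each dose.
At steady state, accumulation factor R = 1/(1 − e^(−kτ)) ≈ 1.0970.
Each bolus raises the concentration by D/Vd = 1672/242 ≈ 6.909 μg/mL.
Cmax,ss = C₀/(1 − f) ≈ 6.909/0.9116 ≈ 7.579 μg/mL.
Peak 7.6 μg/mL vs MTC 16 μg/mL: below toxic threshold.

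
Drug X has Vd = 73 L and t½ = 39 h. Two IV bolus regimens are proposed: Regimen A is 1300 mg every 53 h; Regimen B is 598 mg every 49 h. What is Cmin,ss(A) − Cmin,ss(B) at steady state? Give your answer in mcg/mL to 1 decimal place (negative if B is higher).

Regimen A: f = (1/2)^(53/39) ≈ 0.3899; Cmin,ss = (1300/73)·f/(1−f) ≈ 11.381 mcg/mL.
Regimen B: f = (1/2)^(49/39) ≈ 0.4186; Cmin,ss = (598/73)·f/(1−f) ≈ 5.898 mcg/mL.
Difference ≈ 11.381 − 5.898 ≈ 5.483 mcg/mL.

5.5 mcg/mL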